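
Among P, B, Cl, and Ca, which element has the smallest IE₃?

P

After 2 electrons have been removed, what remains? P²⁺ still has 3 valence electrons; B²⁺ still has 1 valence electron; Cl²⁺ still has 5 valence electrons; Ca²⁺ is the bare [Ar] core.
Breaking into a closed-shell core is much more expensive than removing a leftover valence electron — Ca has the largest IE_3 here.
Valence configurations: P²⁺ [Ne]3s²3p¹, B²⁺ [He]2s¹, Cl²⁺ [Ne]3s²3p³.
Tabulated IE_3 (kJ/mol): P 2914, B 3660, Cl 3822, Ca 4912.
So the third ionization energies run P < B < Cl < Ca.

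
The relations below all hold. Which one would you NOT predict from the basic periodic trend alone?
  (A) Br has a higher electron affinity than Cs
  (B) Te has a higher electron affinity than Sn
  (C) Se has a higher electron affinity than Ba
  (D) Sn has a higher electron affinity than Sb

(D)

The general trend: electron affinity increases across a period and decreases down a group.
(A) Br (period 4, group 17) vs Cs (period 6, group 1): the stated order agrees with the simple trend.
(B) Te (period 5, group 16) vs Sn (period 5, group 14): the stated order agrees with the simple trend.
(C) Se (period 4, group 16) vs Ba (period 6, group 2): the stated order agrees with the simple trend.
(D) Sn (period 5, group 14) vs Sb (period 5, group 15): the stated order contradicts the simple trend.
The exception is (D): adding an electron to Sb's half-filled 5p³ is unfavourable, so Sn has the more exothermic EA.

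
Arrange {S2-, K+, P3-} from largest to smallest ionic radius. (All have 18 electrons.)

All of these have 18 electrons, so size is governed by nuclear charge alone: the more protons, the stronger the pull on the same electron cloud, and the smaller the ion.
Nuclear charges: K+ (Z=19), S2- (Z=16), P3- (Z=15).
Largest to smallest: P3- > S2- > K+.

P3- > S2- > K+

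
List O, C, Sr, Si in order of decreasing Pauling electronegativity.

Atoms toward the upper right of the periodic table pull bonding electrons most strongly.
These span different periods and groups, so the two trends combine.
Si > Sr: relative to Sr, both the across-period and down-group shifts push Si's electronegativity up.
C > Si: they share group 14; the group trend gives C the larger value.
O > C: both are in period 2; the period trend gives O the larger value.
For reference (Pauling): C 2.55, O 3.44, Si 1.90, Sr 0.95.
So from highest to lowest: O > C > Si > Sr.

O > C > Si > Sr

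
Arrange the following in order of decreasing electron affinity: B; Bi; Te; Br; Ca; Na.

Br > Te > Bi > Na > B > Ca

B is in period 2, group 13; Na is in period 3, group 1; Ca is in period 4, group 2; Br is in period 4, group 17; Te is in period 5, group 16; Bi is in period 6, group 15.
Electron affinity generally becomes more exothermic across a period toward the halogens and less exothermic down a group.
These span different periods and groups, so the two trends combine.
B > Ca: relative to Ca, both the across-period and down-group shifts push B's electron affinity up.
Na > B: this pair runs against the simple trend — see the exception note.
Bi > Na: the two effects oppose for this pair; the across-period effect wins (91 vs 53 kJ/mol).
Te > Bi: relative to Bi, both the across-period and down-group shifts push Te's electron affinity up.
Br > Te: relative to Te, both the across-period and down-group shifts push Br's electron affinity up.
Note the exception: Na has a higher electron affinity than B, contrary to the simple trend — B's ns²np¹ configuration gives only a small electron affinity — the sparsely filled np subshell binds an added electron weakly.
Approximate values (kJ/mol): B 27, Na 53, Ca 2, Br 325, Te 190, Bi 91.
So from highest to lowest: Br > Te > Bi > Na > B > Ca.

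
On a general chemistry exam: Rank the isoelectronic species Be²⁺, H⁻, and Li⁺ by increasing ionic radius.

All of these have 2 electrons, so size is governed by nuclear charge alone: the more protons, the stronger the pull on the same electron cloud, and the smaller the ion.
Nuclear charges: Be²⁺ (Z=4), Li⁺ (Z=3), H⁻ (Z=1).
Smallest to largest: Be²⁺ < Li⁺ < H⁻.

Be²⁺ < Li⁺ < H⁻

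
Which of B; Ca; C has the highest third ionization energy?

Ca

After 2 electrons have been removed, what remains? B²⁺ still has 1 valence electron; Ca²⁺ is the bare [Ar] core; C²⁺ still has 2 valence electrons.
Core electrons are held far more tightly than valence electrons, so Ca tops the IE_3 order.
Valence configurations: B²⁺ [He]2s¹, C²⁺ [He]2s².
Approximate IE_3 values (kJ/mol): B 3660, Ca 4912, C 4620.
Putting it together, IE_3: B < C < Ca.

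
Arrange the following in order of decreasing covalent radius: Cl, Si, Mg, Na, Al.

Na > Mg > Al > Si > Cl

Radius decreases left→right (rising Z_eff, same n) and increases top→bottom (higher n).
All lie in period 3, so atomic radius increases right to left.
So from largest to smallest: Na > Mg > Al > Si > Cl.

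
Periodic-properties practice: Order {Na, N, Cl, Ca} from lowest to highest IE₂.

Ca, Cl, N, Na

Consider each +1 ion: Na⁺ is the bare [Ne] core; N⁺ still has 4 valence electrons; Cl⁺ still has 6 valence electrons; Ca⁺ still has 1 valence electron.
Breaking into a closed-shell core is much more expensive than removing a leftover valence electron — Na has the largest IE_2 here.
Valence configurations: N⁺ [He]2s²2p², Cl⁺ [Ne]3s²3p⁴, Ca⁺ [Ar]4s¹.
Approximate IE_2 values (kJ/mol): Na 4562, N 2856, Cl 2298, Ca 1145.
Overall IE_2 order: Ca < Cl < N < Na.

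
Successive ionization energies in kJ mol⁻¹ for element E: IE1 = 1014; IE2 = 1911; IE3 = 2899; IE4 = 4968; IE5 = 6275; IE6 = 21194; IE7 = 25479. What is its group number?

Look for the largest jump between consecutive ionization energies: IE6/IE5 ≈ 3.4, far larger than any earlier ratio.
That jump marks the point where a core electron is being removed. So the atom has 5 valence electrons.
A main-group element with 5 valence electrons is in group 15.

Group 15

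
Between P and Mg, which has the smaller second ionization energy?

After 1 electron has been removed, what remains? P⁺ still has 4 valence electrons; Mg⁺ still has 1 valence electron.
All are still removing valence electrons, so compare the +1 ions as you would atoms: IE_2 generally rises across a period (higher Z_eff) and falls down a group (larger shell), subject to the usual subshell exceptions.
Valence configurations: P⁺ [Ne]3s²3p², Mg⁺ [Ne]3s¹.
Approximate IE_2 values (kJ/mol): P 1907, Mg 1451.
Overall IE_2 order: Mg < P.

Mg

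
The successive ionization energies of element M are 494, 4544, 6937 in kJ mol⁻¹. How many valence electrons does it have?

1

Look for the largest jump between consecutive ionization energies: IE2/IE1 ≈ 9.2, far larger than any earlier ratio.
That jump marks the point where a core electron is being removed. So the atom has 1 valence electron.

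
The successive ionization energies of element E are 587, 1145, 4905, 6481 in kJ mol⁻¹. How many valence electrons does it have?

Look for the largest jump between consecutive ionization energies: IE3/IE2 ≈ 4.3, far larger than any earlier ratio.
That jump marks the point where a core electron is being removed. So the atom has 2 valence electrons.

2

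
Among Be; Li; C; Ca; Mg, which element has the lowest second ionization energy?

Ca

Consider each +1 ion: Be⁺ still has 1 valence electron; Li⁺ is the bare [He] core; C⁺ still has 3 valence electrons; Ca⁺ still has 1 valence electron; Mg⁺ still has 1 valence electron.
Core electrons are held far more tightly than valence electrons, so Li tops the IE_2 order.
Valence configurations: Be⁺ [He]2s¹, C⁺ [He]2s²2p¹, Ca⁺ [Ar]4s¹, Mg⁺ [Ne]3s¹.
Approximate IE_2 values (kJ/mol): Be 1757, Li 7298, C 2353, Ca 1145, Mg 1451.
Hence IE_2: Ca < Mg < Be < C < Li.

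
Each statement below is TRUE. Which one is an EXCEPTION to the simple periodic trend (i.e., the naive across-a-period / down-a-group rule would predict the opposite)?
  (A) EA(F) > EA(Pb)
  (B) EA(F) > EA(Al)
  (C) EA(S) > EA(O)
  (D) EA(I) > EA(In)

The general trend: electron affinity increases across a period and decreases down a group.
(A) F (period 2, group 17) vs Pb (period 6, group 14): the stated order agrees with the simple trend.
(B) F (period 2, group 17) vs Al (period 3, group 13): the stated order agrees with the simple trend.
(C) S (period 3, group 16) vs O (period 2, group 16): the stated order contradicts the simple trend.
(D) I (period 5, group 17) vs In (period 5, group 13): the stated order agrees with the simple trend.
The exception is (C): the compact 2p subshell of O repels the added electron more than S's larger 3p does.

(C)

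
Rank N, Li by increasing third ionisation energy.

N < Li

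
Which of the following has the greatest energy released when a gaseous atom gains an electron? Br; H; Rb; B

H is in period 1, group 1; B is in period 2, group 13; Br is in period 4, group 17; Rb is in period 5, group 1.
Atoms with high Z_eff and room in the valence shell (especially the halogens) have the most exothermic electron affinities.
Neither a single period nor a single group — weigh both effects.
Rb > B: this pair runs against the simple trend — see the exception note.
H > Rb: they share group 1; the group trend gives H the larger value.
Br > H: the two effects oppose for this pair; the across-period effect wins (325 vs 73 kJ/mol).
Note the exception: Rb has a higher electron affinity than B, contrary to the simple trend — B's ns²np¹ configuration gives only a small electron affinity — the sparsely filled np subshell binds an added electron weakly.
Approximate values (kJ/mol): H 73, B 27, Br 325, Rb 47.
The greatest energy released when a gaseous atom gains an electron among these belongs to Br.

Br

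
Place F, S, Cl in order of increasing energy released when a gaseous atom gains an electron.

S < F < Cl

Electron affinity generally becomes more exothermic across a period toward the halogens and less exothermic down a group.
Here both period and group differ, so the two effects have to be weighed against each other.
F > S: relative to S, both the across-period and down-group shifts push F's electron affinity up.
Cl > F: this pair runs against the simple trend — see the exception note.
Note the exception: Cl has a higher electron affinity than F, contrary to the simple trend — F's small 2p subshell makes the incoming electron feel strong e⁻–e⁻ repulsion, so Cl actually releases more energy on gaining an electron.
Tabulated electron affinity (kJ/mol): F 328, S 200, Cl 349.
So from lowest to highest: S < F < Cl.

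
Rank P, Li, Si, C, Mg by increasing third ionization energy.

IE_3 is the cost of taking one more electron from the +2 cation: P²⁺ still has 3 valence electrons; Li²⁺ is already 1 electron into the core; Si²⁺ still has 2 valence electrons; C²⁺ still has 2 valence electrons; Mg²⁺ is the bare [Ne] core.
Pulling an electron out of a noble-gas core costs far more than removing a remaining valence electron, so Mg and Li sit at the high end of IE_3.
Valence configurations: P²⁺ [Ne]3s²3p¹, Si²⁺ [Ne]3s², C²⁺ [He]2s².
P²⁺ loses a lone 3p electron whereas Si²⁺ must break into a filled 3s² pair, so IE_3(Si) > IE_3(P) even though P has the higher nuclear charge.
Approximate IE_3 values (kJ/mol): P 2914, Li 11815, Si 3232, C 4620, Mg 7733.
So the third ionization energies run P < Si < C < Mg < Li.

P, Si, C, Mg, Li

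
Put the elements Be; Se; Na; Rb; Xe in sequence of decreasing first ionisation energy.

Xe > Se > Be > Na > Rb

Be is in period 2, group 2; Na is in period 3, group 1; Se is in period 4, group 16; Rb is in period 5, group 1; Xe is in period 5, group 18.
Removing the outermost electron gets harder across a period and easier down a group.
These span different periods and groups, so the two trends combine.
Na > Rb: Na sits above Rb in group 1, so the down-group effect alone puts Na higher.
Be > Na: both effects reinforce here, so Be is clearly the higher of the two.
Se > Be: period and group pull opposite ways; the across-period shift dominates (941 vs 900 kJ/mol).
Xe > Se: the two effects oppose for this pair; the across-period effect wins (1170 vs 941 kJ/mol).
Approximate values (kJ/mol): Be 900, Na 496, Se 941, Rb 403, Xe 1170.
So from highest to lowest: Xe > Se > Be > Na > Rb.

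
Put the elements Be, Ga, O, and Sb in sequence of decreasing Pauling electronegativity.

Smaller atoms with higher effective nuclear charge are more electronegative.
Neither a single period nor a single group — weigh both effects.
Ga > Be: period and group pull opposite ways; the across-period shift dominates (1.81 vs 1.57).
Sb > Ga: the two effects oppose for this pair; the across-period effect wins (2.05 vs 1.81).
O > Sb: relative to Sb, both the across-period and down-group shifts push O's electronegativity up.
For reference (Pauling): Be 1.57, O 3.44, Ga 1.81, Sb 2.05.
So from highest to lowest: O > Sb > Ga > Be.

O > Sb > Ga > Be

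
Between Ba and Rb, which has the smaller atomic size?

Ba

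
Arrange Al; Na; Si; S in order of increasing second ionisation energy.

Si < Al < S < Na

IE_2 is the cost of taking one more electron from the +1 cation: Al⁺ still has 2 valence electrons; Na⁺ is the bare [Ne] core; Si⁺ still has 3 valence electrons; S⁺ still has 5 valence electrons.
Pulling an electron out of a noble-gas core costs far more than removing a remaining valence electron, so Na sits at the high end of IE_2.
Valence configurations: Al⁺ [Ne]3s², Si⁺ [Ne]3s²3p¹, S⁺ [Ne]3s²3p³.
Si⁺ loses a lone 3p electron whereas Al⁺ must break into a filled 3s² pair, so IE_2(Al) > IE_2(Si) even though Si has the higher nuclear charge.
Approximate IE_2 values (kJ/mol): Al 1817, Na 4562, Si 1577, S 2252.
Hence IE_2: Si < Al < S < Na.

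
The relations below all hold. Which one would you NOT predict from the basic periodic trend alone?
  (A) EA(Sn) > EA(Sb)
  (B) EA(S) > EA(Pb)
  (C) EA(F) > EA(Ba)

The general trend: electron affinity increases across a period and decreases down a group.
(A) Sn (period 5, group 14) vs Sb (period 5, group 15): the stated order contradicts the simple trend.
(B) S (period 3, group 16) vs Pb (period 6, group 14): the stated order agrees with the simple trend.
(C) F (period 2, group 17) vs Ba (period 6, group 2): the stated order agrees with the simple trend.
The exception is (A): adding an electron to Sb's half-filled 5p³ is unfavourable, so Sn has the more exothermic EA.

(A)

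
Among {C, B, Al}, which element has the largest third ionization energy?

C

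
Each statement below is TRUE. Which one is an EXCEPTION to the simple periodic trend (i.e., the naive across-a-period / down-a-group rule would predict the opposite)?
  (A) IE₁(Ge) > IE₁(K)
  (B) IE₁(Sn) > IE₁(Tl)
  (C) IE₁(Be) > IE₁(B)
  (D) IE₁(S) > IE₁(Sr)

The general trend: first ionization energy increases across a period and decreases down a group.
(A) Ge (period 4, group 14) vs K (period 4, group 1): the stated order agrees with the simple trend.
(B) Sn (period 5, group 14) vs Tl (period 6, group 13): the stated order agrees with the simple trend.
(C) Be (period 2, group 2) vs B (period 2, group 13): the stated order contradicts the simple trend.
(D) S (period 3, group 16) vs Sr (period 5, group 2): the stated order agrees with the simple trend.
The exception is (C): removing B's lone 2p electron is easier than breaking Be's filled 2s².

(C)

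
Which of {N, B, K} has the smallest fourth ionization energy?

K

Consider each +3 ion: N³⁺ still has 2 valence electrons; B³⁺ is the bare [He] core; K³⁺ is already 2 electrons into the core.
Usually core removal costs more than valence removal, but here the competition is close: a tightly held n=2 valence electron can cost more to remove than an n=3 core electron, so the actual values have to decide it.
Approximate IE_4 values (kJ/mol): N 7475, B 25026, K 5877.
Hence IE_4: K < N < B.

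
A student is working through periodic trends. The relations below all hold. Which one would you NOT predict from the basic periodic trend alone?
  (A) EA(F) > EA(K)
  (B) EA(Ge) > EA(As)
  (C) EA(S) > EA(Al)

The general trend: electron affinity increases across a period and decreases down a group.
(A) F (period 2, group 17) vs K (period 4, group 1): the stated order agrees with the simple trend.
(B) Ge (period 4, group 14) vs As (period 4, group 15): the stated order contradicts the simple trend.
(C) S (period 3, group 16) vs Al (period 3, group 13): the stated order agrees with the simple trend.
The exception is (B): adding an electron to As's half-filled 4p³ is unfavourable, so Ge (4p²) has the more exothermic EA.

(B)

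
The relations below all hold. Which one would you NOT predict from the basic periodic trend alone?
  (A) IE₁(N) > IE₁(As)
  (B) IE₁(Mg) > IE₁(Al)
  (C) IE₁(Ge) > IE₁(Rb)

(B)

The general trend: IE₁ increases across a period and decreases down a group.
(A) N (period 2, group 15) vs As (period 4, group 15): the stated order agrees with the simple trend.
(B) Mg (period 3, group 2) vs Al (period 3, group 13): the stated order contradicts the simple trend.
(C) Ge (period 4, group 14) vs Rb (period 5, group 1): the stated order agrees with the simple trend.
The exception is (B): Al's single 3p electron is easier to remove than one from Mg's filled 3s².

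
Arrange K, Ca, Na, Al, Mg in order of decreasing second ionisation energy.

The second ionization energy removes an electron from the +1 ion. For each element: K⁺ is the bare [Ar] core; Ca⁺ still has 1 valence electron; Na⁺ is the bare [Ne] core; Al⁺ still has 2 valence electrons; Mg⁺ still has 1 valence electron.
Core electrons are held far more tightly than valence electrons, so K and Na top the IE_2 order.
Valence configurations: Ca⁺ [Ar]4s¹, Al⁺ [Ne]3s², Mg⁺ [Ne]3s¹.
The numbers (kJ/mol): K 3052, Ca 1145, Na 4562, Al 1817, Mg 1451.
So the second ionization energies run Ca < Mg < Al < K < Na.

Na > K > Al > Mg > Ca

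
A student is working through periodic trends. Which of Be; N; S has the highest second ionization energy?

N

The second ionization energy removes an electron from the +1 ion. For each element: Be⁺ still has 1 valence electron; N⁺ still has 4 valence electrons; S⁺ still has 5 valence electrons.
All are still removing valence electrons, so compare the +1 ions as you would atoms: IE_2 generally rises across a period (higher Z_eff) and falls down a group (larger shell), subject to the usual subshell exceptions.
Valence configurations: Be⁺ [He]2s¹, N⁺ [He]2s²2p², S⁺ [Ne]3s²3p³.
Tabulated IE_2 (kJ/mol): Be 1757, N 2856, S 2252.
Hence IE_2: Be < S < N.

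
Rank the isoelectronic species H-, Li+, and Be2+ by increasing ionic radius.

Be2+ < Li+ < H-

All of these have 2 electrons, so size is governed by nuclear charge alone: the more protons, the stronger the pull on the same electron cloud, and the smaller the ion.
Nuclear charges: Be2+ (Z=4), Li+ (Z=3), H- (Z=1).
Smallest to largest: Be2+ < Li+ < H-.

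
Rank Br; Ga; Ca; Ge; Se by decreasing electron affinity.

Br > Se > Ge > Ga > Ca

Ca is in period 4, group 2; Ga is in period 4, group 13; Ge is in period 4, group 14; Se is in period 4, group 16; Br is in period 4, group 17.
Electron affinity generally becomes more exothermic across a period toward the halogens and less exothermic down a group.
All lie in period 4, so electron affinity increases left to right.
So from highest to lowest: Br > Se > Ge > Ga > Ca.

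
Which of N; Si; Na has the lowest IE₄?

IE_4 is the cost of taking one more electron from the +3 cation: N³⁺ still has 2 valence electrons; Si³⁺ still has 1 valence electron; Na³⁺ is already 2 electrons into the core.
Pulling an electron out of a noble-gas core costs far more than removing a remaining valence electron, so Na sits at the high end of IE_4.
Valence configurations: N³⁺ [He]2s², Si³⁺ [Ne]3s¹.
The numbers (kJ/mol): N 7475, Si 4356, Na 9543.
Overall IE_4 order: Si < N < Na.

Si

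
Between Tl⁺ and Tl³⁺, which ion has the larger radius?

Tl⁺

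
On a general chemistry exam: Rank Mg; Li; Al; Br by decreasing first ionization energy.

Br, Mg, Al, Li

Across a period the outer electron is held more tightly (higher IE₁); down a group it sits in a higher shell, more shielded, and comes off more easily.
Here both period and group differ, so the two effects have to be weighed against each other.
Al > Li: the two effects oppose for this pair; the across-period effect wins (578 vs 520 kJ/mol).
Mg > Al: this pair runs against the simple trend — see the exception note.
Br > Mg: the two effects oppose for this pair; the across-period effect wins (1140 vs 738 kJ/mol).
Note the exception: Mg has a higher first ionization energy than Al, contrary to the simple trend — Al's single 3p electron is easier to remove than one from Mg's filled 3s².
Tabulated first ionization energy (kJ/mol): Li 520, Mg 738, Al 578, Br 1140.
So from highest to lowest: Br > Mg > Al > Li.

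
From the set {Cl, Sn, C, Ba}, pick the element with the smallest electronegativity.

Ba

C is in period 2, group 14; Cl is in period 3, group 17; Sn is in period 5, group 14; Ba is in period 6, group 2.
Electronegativity increases across a period and decreases down a group, tracking effective nuclear charge and atomic size.
Neither a single period nor a single group — weigh both effects.
Sn > Ba: relative to Ba, both the across-period and down-group shifts push Sn's electronegativity up.
C > Sn: C sits above Sn in group 14, so the down-group effect alone puts C higher.
Cl > C: the two effects oppose for this pair; the across-period effect wins (3.16 vs 2.55).
Approximate values (Pauling): C 2.55, Cl 3.16, Sn 1.96, Ba 0.89.
The smallest electronegativity among these belongs to Ba.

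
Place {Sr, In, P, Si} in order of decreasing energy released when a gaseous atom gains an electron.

Si > P > In > Sr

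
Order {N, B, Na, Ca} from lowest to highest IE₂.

Ca < B < N < Na

After 1 electron has been removed, what remains? N⁺ still has 4 valence electrons; B⁺ still has 2 valence electrons; Na⁺ is the bare [Ne] core; Ca⁺ still has 1 valence electron.
Core electrons are held far more tightly than valence electrons, so Na tops the IE_2 order.
Valence configurations: N⁺ [He]2s²2p², B⁺ [He]2s², Ca⁺ [Ar]4s¹.
The numbers (kJ/mol): N 2856, B 2427, Na 4562, Ca 1145.
So the second ionization energies run Ca < B < N < Na.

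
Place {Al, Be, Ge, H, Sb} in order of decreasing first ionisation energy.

H, Be, Sb, Ge, Al

Across a period the outer electron is held more tightly (higher IE₁); down a group it sits in a higher shell, more shielded, and comes off more easily.
These sit on a diagonal, where the across-period and down-group effects partly cancel.
Ge > Al: period and group pull opposite ways; the across-period shift dominates (762 vs 578 kJ/mol).
Sb > Ge: period and group pull opposite ways; the across-period shift dominates (831 vs 762 kJ/mol).
Be > Sb: period and group pull opposite ways; the down-group shift dominates (900 vs 831 kJ/mol).
H > Be: the two effects oppose for this pair; the down-group effect wins (1312 vs 900 kJ/mol).
Approximate values (kJ/mol): H 1312, Be 900, Al 578, Ge 762, Sb 831.
So from highest to lowest: H > Be > Sb > Ge > Al.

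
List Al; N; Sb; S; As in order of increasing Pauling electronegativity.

Al < Sb < As < S < N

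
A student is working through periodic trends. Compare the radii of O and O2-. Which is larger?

O2-

Forming O2- adds 2 electrons to O. More electron–electron repulsion in the same shell, with unchanged nuclear charge, lets the cloud expand.
An anion is larger than its parent atom: O2- > O.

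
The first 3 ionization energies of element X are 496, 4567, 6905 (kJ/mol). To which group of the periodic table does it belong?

Look for the largest jump between consecutive ionization energies: IE2/IE1 ≈ 9.2, far larger than any earlier ratio.
That jump marks the point where a core electron is being removed. So the atom has 1 valence electron.
A main-group element with 1 valence electron is in group 1.

Group 1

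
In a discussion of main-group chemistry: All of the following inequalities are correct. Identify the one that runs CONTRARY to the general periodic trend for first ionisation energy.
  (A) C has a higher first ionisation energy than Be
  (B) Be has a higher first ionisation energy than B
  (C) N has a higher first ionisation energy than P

(B)

The general trend: first ionisation energy increases across a period and decreases down a group.
(A) C (period 2, group 14) vs Be (period 2, group 2): the stated order agrees with the simple trend.
(B) Be (period 2, group 2) vs B (period 2, group 13): the stated order contradicts the simple trend.
(C) N (period 2, group 15) vs P (period 3, group 15): the stated order agrees with the simple trend.
The exception is (B): removing B's lone 2p electron is easier than breaking Be's filled 2s².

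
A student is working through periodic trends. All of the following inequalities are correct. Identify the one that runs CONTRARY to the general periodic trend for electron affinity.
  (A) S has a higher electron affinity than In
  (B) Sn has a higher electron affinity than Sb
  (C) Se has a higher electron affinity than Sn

The general trend: electron affinity increases across a period and decreases down a group.
(A) S (period 3, group 16) vs In (period 5, group 13): the stated order agrees with the simple trend.
(B) Sn (period 5, group 14) vs Sb (period 5, group 15): the stated order contradicts the simple trend.
(C) Se (period 4, group 16) vs Sn (period 5, group 14): the stated order agrees with the simple trend.
The exception is (B): adding an electron to Sb's half-filled 5p³ is unfavourable, so Sn has the more exothermic EA.

(B)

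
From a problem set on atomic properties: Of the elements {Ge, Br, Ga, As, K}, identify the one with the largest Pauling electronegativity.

Br

EN rises left→right (higher Z_eff, smaller atoms) and falls top→bottom (larger, more shielded atoms).
All lie in period 4, so electronegativity increases left to right.
The largest Pauling electronegativity among these belongs to Br.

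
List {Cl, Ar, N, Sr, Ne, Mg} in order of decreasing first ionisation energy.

Across a period the outer electron is held more tightly (higher IE₁); down a group it sits in a higher shell, more shielded, and comes off more easily.
Neither a single period nor a single group — weigh both effects.
Mg > Sr: they share group 2; the group trend gives Mg the larger value.
Cl > Mg: Cl lies to the right of Mg in period 3, so the across-period effect alone puts Cl higher.
N > Cl: period and group pull opposite ways; the down-group shift dominates (1402 vs 1251 kJ/mol).
Ar > N: period and group pull opposite ways; the across-period shift dominates (1521 vs 1402 kJ/mol).
Ne > Ar: Ne sits above Ar in group 18, so the down-group effect alone puts Ne higher.
Approximate values (kJ/mol): N 1402, Ne 2081, Mg 738, Cl 1251, Ar 1521, Sr 550.
So from highest to lowest: Ne > Ar > N > Cl > Mg > Sr.

Ne > Ar > N > Cl > Mg > Sr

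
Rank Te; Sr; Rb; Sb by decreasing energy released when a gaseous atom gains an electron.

Te, Sb, Rb, Sr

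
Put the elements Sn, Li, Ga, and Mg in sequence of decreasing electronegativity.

Sn, Ga, Mg, Li

Li is in period 2, group 1; Mg is in period 3, group 2; Ga is in period 4, group 13; Sn is in period 5, group 14.
Smaller atoms with higher effective nuclear charge are more electronegative.
A diagonal step moves right (one effect) and down (the opposite effect) at once.
Mg > Li: period and group pull opposite ways; the across-period shift dominates (1.31 vs 0.98).
Ga > Mg: period and group pull opposite ways; the across-period shift dominates (1.81 vs 1.31).
Sn > Ga: period and group pull opposite ways; the across-period shift dominates (1.96 vs 1.81).
For reference (Pauling): Li 0.98, Mg 1.31, Ga 1.81, Sn 1.96.
So from highest to lowest: Sn > Ga > Mg > Li.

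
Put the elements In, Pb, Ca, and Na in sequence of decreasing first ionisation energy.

IE₁ increases left→right with effective nuclear charge and decreases top→bottom as the valence shell moves farther out.
These sit on a diagonal, where the across-period and down-group effects partly cancel.
In > Na: the two effects oppose for this pair; the across-period effect wins (558 vs 496 kJ/mol).
Ca > In: the two effects oppose for this pair; the down-group effect wins (590 vs 558 kJ/mol).
Pb > Ca: the two effects oppose for this pair; the across-period effect wins (716 vs 590 kJ/mol).
Approximate values (kJ/mol): Na 496, Ca 590, In 558, Pb 716.
So from highest to lowest: Pb > Ca > In > Na.

Pb > Ca > In > Na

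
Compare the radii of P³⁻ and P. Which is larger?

P³⁻

Forming P³⁻ adds 3 electrons to P. More electron–electron repulsion in the same shell, with unchanged nuclear charge, lets the cloud expand.
An anion is larger than its parent atom: P³⁻ > P.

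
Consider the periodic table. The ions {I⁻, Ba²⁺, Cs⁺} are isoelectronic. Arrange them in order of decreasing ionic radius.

All of these have 54 electrons, so size is governed by nuclear charge alone: the more protons, the stronger the pull on the same electron cloud, and the smaller the ion.
Nuclear charges: Ba²⁺ (Z=56), Cs⁺ (Z=55), I⁻ (Z=53).
Largest to smallest: I⁻ > Cs⁺ > Ba²⁺.

I⁻ > Cs⁺ > Ba²⁺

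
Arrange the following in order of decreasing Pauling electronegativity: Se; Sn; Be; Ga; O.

Be is in period 2, group 2; O is in period 2, group 16; Ga is in period 4, group 13; Se is in period 4, group 16; Sn is in period 5, group 14.
Electronegativity increases across a period and decreases down a group, tracking effective nuclear charge and atomic size.
Here both period and group differ, so the two effects have to be weighed against each other.
Ga > Be: period and group pull opposite ways; the across-period shift dominates (1.81 vs 1.57).
Sn > Ga: the two effects oppose for this pair; the across-period effect wins (1.96 vs 1.81).
Se > Sn: both effects reinforce here, so Se is clearly the higher of the two.
O > Se: they share group 16; the group trend gives O the larger value.
Approximate values (Pauling): Be 1.57, O 3.44, Ga 1.81, Se 2.55, Sn 1.96.
So from highest to lowest: O > Se > Sn > Ga > Be.

O > Se > Sn > Ga > Be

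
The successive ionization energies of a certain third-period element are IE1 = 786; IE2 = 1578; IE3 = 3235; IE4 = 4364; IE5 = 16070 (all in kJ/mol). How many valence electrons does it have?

4

Look for the largest jump between consecutive ionization energies: IE5/IE4 ≈ 3.7, far larger than any earlier ratio.
That jump marks the point where a core electron is being removed. So the atom has 4 valence electrons.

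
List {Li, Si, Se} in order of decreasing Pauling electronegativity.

EN rises left→right (higher Z_eff, smaller atoms) and falls top→bottom (larger, more shielded atoms).
These span different periods and groups, so the two trends combine.
Si > Li: the two effects oppose for this pair; the across-period effect wins (1.90 vs 0.98).
Se > Si: period and group pull opposite ways; the across-period shift dominates (2.55 vs 1.90).
Approximate values (Pauling): Li 0.98, Si 1.90, Se 2.55.
So from highest to lowest: Se > Si > Li.

Se > Si > Li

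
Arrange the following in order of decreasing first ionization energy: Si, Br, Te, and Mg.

Br, Te, Si, Mg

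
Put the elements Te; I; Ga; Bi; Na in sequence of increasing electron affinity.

Adding an electron releases more energy for atoms nearer the top right (short of the noble gases).
Neither a single period nor a single group — weigh both effects.
Na > Ga: period and group pull opposite ways; the down-group shift dominates (53 vs 29 kJ/mol).
Bi > Na: period and group pull opposite ways; the across-period shift dominates (91 vs 53 kJ/mol).
Te > Bi: relative to Bi, both the across-period and down-group shifts push Te's electron affinity up.
I > Te: both are in period 5; the period trend gives I the larger value.
Tabulated electron affinity (kJ/mol): Na 53, Ga 29, Te 190, I 295, Bi 91.
So from lowest to highest: Ga < Na < Bi < Te < I.

Ga < Na < Bi < Te < I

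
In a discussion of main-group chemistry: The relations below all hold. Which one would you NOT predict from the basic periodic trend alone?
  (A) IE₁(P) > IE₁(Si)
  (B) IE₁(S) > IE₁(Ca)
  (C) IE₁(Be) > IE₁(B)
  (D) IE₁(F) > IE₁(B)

(C)

The general trend: first ionization energy increases across a period and decreases down a group.
(A) P (period 3, group 15) vs Si (period 3, group 14): the stated order agrees with the simple trend.
(B) S (period 3, group 16) vs Ca (period 4, group 2): the stated order agrees with the simple trend.
(C) Be (period 2, group 2) vs B (period 2, group 13): the stated order contradicts the simple trend.
(D) F (period 2, group 17) vs B (period 2, group 13): the stated order agrees with the simple trend.
The exception is (C): removing B's lone 2p electron is easier than breaking Be's filled 2s².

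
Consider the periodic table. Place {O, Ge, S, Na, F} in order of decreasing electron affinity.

F > S > O > Ge > Na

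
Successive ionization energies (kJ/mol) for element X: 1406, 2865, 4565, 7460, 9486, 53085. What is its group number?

Group 15

Look for the largest jump between consecutive ionization energies: IE6/IE5 ≈ 5.6, far larger than any earlier ratio.
That jump marks the point where a core electron is being removed. So the atom has 5 valence electrons.
A main-group element with 5 valence electrons is in group 15.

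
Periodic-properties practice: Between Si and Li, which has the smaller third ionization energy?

Si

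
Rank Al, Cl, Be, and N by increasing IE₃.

After 2 electrons have been removed, what remains? Al²⁺ still has 1 valence electron; Cl²⁺ still has 5 valence electrons; Be²⁺ is the bare [He] core; N²⁺ still has 3 valence electrons.
Pulling an electron out of a noble-gas core costs far more than removing a remaining valence electron, so Be sits at the high end of IE_3.
Valence configurations: Al²⁺ [Ne]3s¹, Cl²⁺ [Ne]3s²3p³, N²⁺ [He]2s²2p¹.
The numbers (kJ/mol): Al 2745, Cl 3822, Be 14849, N 4578.
So the third ionization energies run Al < Cl < N < Be.

Al < Cl < N < Be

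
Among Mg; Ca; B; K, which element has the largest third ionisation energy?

IE_3 is the cost of taking one more electron from the +2 cation: Mg²⁺ is the bare [Ne] core; Ca²⁺ is the bare [Ar] core; B²⁺ still has 1 valence electron; K²⁺ is already 1 electron into the core.
Pulling an electron out of a noble-gas core costs far more than removing a remaining valence electron, so K, Ca and Mg sit at the high end of IE_3.
The numbers (kJ/mol): Mg 7733, Ca 4912, B 3660, K 4420.
Hence IE_3: B < K < Ca < Mg.

Mg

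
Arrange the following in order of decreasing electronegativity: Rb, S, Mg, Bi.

Atoms toward the upper right of the periodic table pull bonding electrons most strongly.
Here both period and group differ, so the two effects have to be weighed against each other.
Mg > Rb: relative to Rb, both the across-period and down-group shifts push Mg's electronegativity up.
Bi > Mg: the two effects oppose for this pair; the across-period effect wins (2.02 vs 1.31).
S > Bi: relative to Bi, both the across-period and down-group shifts push S's electronegativity up.
Tabulated electronegativity (Pauling): Mg 1.31, S 2.58, Rb 0.82, Bi 2.02.
So from highest to lowest: S > Bi > Mg > Rb.

S > Bi > Mg > Rb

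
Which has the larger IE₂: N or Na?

Na

IE_2 is the cost of taking one more electron from the +1 cation: N⁺ still has 4 valence electrons; Na⁺ is the bare [Ne] core.
Core electrons are held far more tightly than valence electrons, so Na tops the IE_2 order.
Approximate IE_2 values (kJ/mol): N 2856, Na 4562.
So the second ionization energies run N < Na.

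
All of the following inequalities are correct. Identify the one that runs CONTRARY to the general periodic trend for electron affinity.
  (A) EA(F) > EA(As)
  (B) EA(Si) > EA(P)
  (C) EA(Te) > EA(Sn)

(B)

The general trend: electron affinity increases across a period and decreases down a group.
(A) F (period 2, group 17) vs As (period 4, group 15): the stated order agrees with the simple trend.
(B) Si (period 3, group 14) vs P (period 3, group 15): the stated order contradicts the simple trend.
(C) Te (period 5, group 16) vs Sn (period 5, group 14): the stated order agrees with the simple trend.
The exception is (B): adding an electron to P's half-filled 3p³ is unfavourable, so Si (3p²) has the more exothermic EA.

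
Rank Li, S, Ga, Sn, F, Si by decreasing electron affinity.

F > S > Si > Sn > Li > Ga

Li is in period 2, group 1; F is in period 2, group 17; Si is in period 3, group 14; S is in period 3, group 16; Ga is in period 4, group 13; Sn is in period 5, group 14.
Adding an electron releases more energy for atoms nearer the top right (short of the noble gases).
Neither a single period nor a single group — weigh both effects.
Li > Ga: the two effects oppose for this pair; the down-group effect wins (60 vs 29 kJ/mol).
Sn > Li: the two effects oppose for this pair; the across-period effect wins (107 vs 60 kJ/mol).
Si > Sn: Si sits above Sn in group 14, so the down-group effect alone puts Si higher.
S > Si: S lies to the right of Si in period 3, so the across-period effect alone puts S higher.
F > S: both effects reinforce here, so F is clearly the higher of the two.
For reference (kJ/mol): Li 60, F 328, Si 134, S 200, Ga 29, Sn 107.
So from highest to lowest: F > S > Si > Sn > Li > Ga.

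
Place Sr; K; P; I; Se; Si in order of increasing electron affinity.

Sr < K < P < Si < Se < I

Si is in period 3, group 14; P is in period 3, group 15; K is in period 4, group 1; Se is in period 4, group 16; Sr is in period 5, group 2; I is in period 5, group 17.
Atoms with high Z_eff and room in the valence shell (especially the halogens) have the most exothermic electron affinities.
These span different periods and groups, so the two trends combine.
K > Sr: the two effects oppose for this pair; the down-group effect wins (48 vs 5 kJ/mol).
P > K: both effects reinforce here, so P is clearly the higher of the two.
Si > P: this pair runs against the simple trend — see the exception note.
Se > Si: the two effects oppose for this pair; the across-period effect wins (195 vs 134 kJ/mol).
I > Se: period and group pull opposite ways; the across-period shift dominates (295 vs 195 kJ/mol).
Note the exception: Si has a higher electron affinity than P, contrary to the simple trend — adding an electron to P's half-filled 3p³ is unfavourable, so Si (3p²) has the more exothermic EA.
Tabulated electron affinity (kJ/mol): Si 134, P 72, K 48, Se 195, Sr 5, I 295.
So from lowest to highest: Sr < K < P < Si < Se < I.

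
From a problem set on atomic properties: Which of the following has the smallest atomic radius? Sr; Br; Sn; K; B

B

B is in period 2, group 13; K is in period 4, group 1; Br is in period 4, group 17; Sr is in period 5, group 2; Sn is in period 5, group 14.
Across a period the added protons contract the valence shell; down a group each new principal shell makes the atom larger.
Here both period and group differ, so the two effects have to be weighed against each other.
Br > B: period and group pull opposite ways; the down-group shift dominates (114 vs 85 pm).
Sn > Br: relative to Br, both the across-period and down-group shifts push Sn's atomic radius up.
Sr > Sn: both are in period 5; the period trend gives Sr the larger value.
K > Sr: period and group pull opposite ways; the across-period shift dominates (196 vs 185 pm).
For reference (pm): B 85, K 196, Br 114, Sr 185, Sn 140.
The smallest atomic radius among these belongs to B.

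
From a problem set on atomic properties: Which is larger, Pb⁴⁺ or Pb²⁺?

Pb²⁺

Both ions have Z = 82 protons, but Pb⁴⁺ has lost more electrons, so its remaining electrons feel a larger effective nuclear charge per electron and are pulled in more tightly.
Higher positive charge → smaller ion, so Pb²⁺ > Pb⁴⁺.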